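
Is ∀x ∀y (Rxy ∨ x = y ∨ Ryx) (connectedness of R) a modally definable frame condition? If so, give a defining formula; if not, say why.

Any modally definable frame class is closed under disjoint unions.
Take 2 disjoint single-world reflexive frames: each is trivially connected, but their disjoint union has 2 worlds with no edge between distinct components, so it is not connected.
So no modal formula (or set of formulas) defines exactly the connected frames.

No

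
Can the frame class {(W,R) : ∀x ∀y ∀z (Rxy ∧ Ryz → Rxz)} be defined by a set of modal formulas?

Yes: it is transitivity, defined by the 4 schema □p → □□p.
Suppose □p→□□p is valid. Take Rxy, Ryz and set V(p)={w : Rxw}. Then □p at x, so □□p at x, so □p at y, so p at z, i.e. Rxz.

Yes, by □p → □□p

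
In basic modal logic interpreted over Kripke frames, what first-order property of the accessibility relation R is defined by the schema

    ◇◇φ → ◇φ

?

transitivity

This is a form of the 4 axiom.
It corresponds to transitivity: ∀x ∀y ∀z (Rxy ∧ Ryz → Rxz).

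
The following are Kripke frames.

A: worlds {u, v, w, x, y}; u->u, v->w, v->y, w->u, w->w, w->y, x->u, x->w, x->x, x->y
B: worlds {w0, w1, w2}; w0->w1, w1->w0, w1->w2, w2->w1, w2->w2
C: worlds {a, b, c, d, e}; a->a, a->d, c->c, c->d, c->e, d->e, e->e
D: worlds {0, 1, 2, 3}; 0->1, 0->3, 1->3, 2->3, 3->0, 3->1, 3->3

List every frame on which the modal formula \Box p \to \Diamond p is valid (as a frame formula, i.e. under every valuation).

B, D

This is the axiom for seriality; its first-order frame correspondent is \forall x \exists y Rxy.
A: fails — world y has no successor.
B: holds.
C: fails — world b has no successor.
D: holds.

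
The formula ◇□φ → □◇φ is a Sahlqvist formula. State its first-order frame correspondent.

This schema is the .2 axiom.
It corresponds to convergence: ∀x ∀y ∀z (Rxy ∧ Rxz → ∃w (Ryw ∧ Rzw)).

convergence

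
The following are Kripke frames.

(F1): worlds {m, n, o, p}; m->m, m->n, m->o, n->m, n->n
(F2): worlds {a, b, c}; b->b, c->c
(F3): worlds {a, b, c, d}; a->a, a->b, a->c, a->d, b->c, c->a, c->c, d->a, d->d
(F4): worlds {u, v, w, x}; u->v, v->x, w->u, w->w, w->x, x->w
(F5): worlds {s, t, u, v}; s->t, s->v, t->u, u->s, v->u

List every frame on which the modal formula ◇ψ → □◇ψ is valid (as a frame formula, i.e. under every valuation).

(F2)

Frame correspondent (Sahlqvist): ∀x ∀y ∀z (Rxy ∧ Rxz → Ryz) — i.e. the Euclidean property.
(F1): fails — Rmo and Rmo but not Roo.
(F2): holds.
(F3): fails — Rab and Rab but not Rbb.
(F4): fails — Ruv and Ruv but not Rvv.
(F5): fails — Rsv and Rsv but not Rvv.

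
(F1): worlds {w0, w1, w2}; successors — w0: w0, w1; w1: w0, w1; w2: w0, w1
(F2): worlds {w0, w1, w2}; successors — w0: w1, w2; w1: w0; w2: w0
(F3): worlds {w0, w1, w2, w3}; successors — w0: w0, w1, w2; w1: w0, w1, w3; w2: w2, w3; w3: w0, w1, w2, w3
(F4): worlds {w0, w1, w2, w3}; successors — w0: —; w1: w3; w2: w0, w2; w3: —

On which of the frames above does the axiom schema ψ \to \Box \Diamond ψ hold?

(F2)

The schema corresponds to symmetry: \forall x \forall y (Rxy \to Ryx).
(F1): fails — Rw2w1 but not Rw1w2.
(F2): ✓.
(F3): fails — Rw3w0 but not Rw0w3.
(F4): fails — Rw2w0 but not Rw0w2.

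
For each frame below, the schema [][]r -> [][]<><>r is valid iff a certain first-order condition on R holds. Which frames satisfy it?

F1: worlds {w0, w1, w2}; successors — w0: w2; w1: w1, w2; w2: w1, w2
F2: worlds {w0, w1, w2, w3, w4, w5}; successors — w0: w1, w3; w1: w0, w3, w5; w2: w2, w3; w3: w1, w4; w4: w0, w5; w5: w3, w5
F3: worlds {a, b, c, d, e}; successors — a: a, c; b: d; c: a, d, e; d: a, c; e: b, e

F1, F2

Frame correspondent (Sahlqvist): forall x forall z (x R^2 z -> exists w (x R^2 w & z R^2 w)) — i.e. a generalized confluence (Geach) condition.
F1: ✓.
F2: ✓.
F3: fails — eR²b but no w with eR²w and bR²w.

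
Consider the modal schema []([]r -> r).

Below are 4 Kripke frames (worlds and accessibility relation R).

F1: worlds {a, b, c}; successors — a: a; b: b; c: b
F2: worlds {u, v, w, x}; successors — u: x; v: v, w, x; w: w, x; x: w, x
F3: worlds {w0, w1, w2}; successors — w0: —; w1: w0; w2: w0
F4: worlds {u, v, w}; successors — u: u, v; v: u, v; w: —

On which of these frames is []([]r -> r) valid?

This is the axiom for shift-reflexivity; its first-order frame correspondent is forall x forall y (Rxy -> Ryy).
F1: ✓.
F2: ✓.
F3: fails — Rw1w0 but not Rw0w0.
F4: ✓.

F1, F2, F4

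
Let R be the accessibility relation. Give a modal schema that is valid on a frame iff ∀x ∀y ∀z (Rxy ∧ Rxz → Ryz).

A defining formula is ◇s → □◇s (the 5 axiom).
Suppose ◇s→□◇s is valid. Take Rxy, Rxz and set V(s)={y}. Then ◇s at x, so □◇s at x, so ◇s at z, so some w with Rzw has s; w=y, i.e. Rzy. By symmetry of the argument, Ryz.

◇s → □◇s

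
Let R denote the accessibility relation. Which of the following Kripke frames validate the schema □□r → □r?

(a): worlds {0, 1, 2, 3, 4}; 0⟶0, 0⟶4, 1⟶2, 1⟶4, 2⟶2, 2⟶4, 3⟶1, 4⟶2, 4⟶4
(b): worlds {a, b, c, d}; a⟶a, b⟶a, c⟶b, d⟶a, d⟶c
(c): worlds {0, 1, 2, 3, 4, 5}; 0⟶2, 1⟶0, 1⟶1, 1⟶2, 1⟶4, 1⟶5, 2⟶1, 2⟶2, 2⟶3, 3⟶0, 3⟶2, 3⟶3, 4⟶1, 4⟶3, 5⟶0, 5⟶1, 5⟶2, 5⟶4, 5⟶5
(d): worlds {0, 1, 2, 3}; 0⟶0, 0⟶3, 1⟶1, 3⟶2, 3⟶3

(c), (d)

The schema corresponds to density: ∀x ∀y (Rxy → ∃z (Rxz ∧ Rzy)).
(a): fails — R31 but no z with R3z and Rz1.
(b): fails — Rdc but no z with Rdz and Rzc.
(c): condition met.
(d): condition met.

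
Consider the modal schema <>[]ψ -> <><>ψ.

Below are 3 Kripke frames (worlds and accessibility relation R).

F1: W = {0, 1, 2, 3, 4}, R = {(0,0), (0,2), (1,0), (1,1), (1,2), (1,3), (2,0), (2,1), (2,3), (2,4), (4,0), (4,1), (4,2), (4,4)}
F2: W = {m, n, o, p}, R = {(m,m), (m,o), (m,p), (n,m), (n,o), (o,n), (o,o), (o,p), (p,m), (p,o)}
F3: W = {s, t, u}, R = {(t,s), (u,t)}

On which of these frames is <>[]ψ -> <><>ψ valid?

This is the axiom for a generalized confluence (Geach) condition; its first-order frame correspondent is forall x forall y (xRy -> exists w (yRw & x R^2 w)).
F1: fails — 1R3 but no w with 3Rw and 1R²w.
F2: condition met.
F3: fails — tRs but no w with sRw and tR²w.

F2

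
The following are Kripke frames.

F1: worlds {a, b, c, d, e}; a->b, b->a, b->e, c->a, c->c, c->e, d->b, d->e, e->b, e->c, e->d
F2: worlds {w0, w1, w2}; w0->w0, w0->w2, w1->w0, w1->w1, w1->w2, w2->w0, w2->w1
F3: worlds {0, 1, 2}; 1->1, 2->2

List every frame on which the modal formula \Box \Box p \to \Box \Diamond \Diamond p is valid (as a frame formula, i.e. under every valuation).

The schema corresponds to a generalized confluence (Geach) condition: \forall x \forall z (xRz \to \exists w (x R^2 w \wedge z R^2 w)).
F1: fails — aRb but no w with aR²w and bR²w.
F2: satisfies the condition.
F3: satisfies the condition.

F2, F3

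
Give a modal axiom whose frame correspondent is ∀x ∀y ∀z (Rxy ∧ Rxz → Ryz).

This is the Euclidean property; the standard corresponding axiom is 5: ◇s → □◇s.
Suppose ◇s→□◇s is valid. Take Rxy, Rxz and set V(s)={y}. Then ◇s at x, so □◇s at x, so ◇s at z, so some w with Rzw has s; w=y, i.e. Rzy. By symmetry of the argument, Ryz.

◇s → □◇s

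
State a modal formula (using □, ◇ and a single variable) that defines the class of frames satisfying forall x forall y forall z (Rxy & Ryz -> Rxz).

□q → □□q

This is transitivity; the standard corresponding axiom is 4: □q → □□q.
Suppose □q→□□q is valid. Take Rxy, Ryz and set V(q)={w : Rxw}. Then □q at x, so □□q at x, so □q at y, so q at z, i.e. Rxz.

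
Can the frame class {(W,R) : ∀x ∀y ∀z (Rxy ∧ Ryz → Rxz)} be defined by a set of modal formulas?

Yes, by □q → □□q

Yes: it is transitivity, defined by the 4 schema □q → □□q.
Suppose □q→□□q is valid. Take Rxy, Ryz and set V(q)={w : Rxw}. Then □q at x, so □□q at x, so □q at y, so q at z, i.e. Rxz.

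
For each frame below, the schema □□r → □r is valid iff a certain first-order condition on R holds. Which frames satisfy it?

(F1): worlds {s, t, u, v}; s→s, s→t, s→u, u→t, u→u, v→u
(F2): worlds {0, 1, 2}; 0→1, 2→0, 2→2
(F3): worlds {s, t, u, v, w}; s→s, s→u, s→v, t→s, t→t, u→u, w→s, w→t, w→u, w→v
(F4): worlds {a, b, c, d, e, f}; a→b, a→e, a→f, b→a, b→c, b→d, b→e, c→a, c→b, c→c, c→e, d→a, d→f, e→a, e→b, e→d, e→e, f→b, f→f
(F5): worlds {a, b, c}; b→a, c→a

(F1), (F3)

The schema corresponds to density: ∀x ∀y (Rxy → ∃z (Rxz ∧ Rzy)).
(F1): satisfies the condition.
(F2): fails — R01 but no z with R0z and Rz1.
(F3): satisfies the condition.
(F4): fails — Rda but no z with Rdz and Rza.
(F5): fails — Rca but no z with Rcz and Rza.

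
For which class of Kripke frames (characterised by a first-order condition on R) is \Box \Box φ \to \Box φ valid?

Suppose □□φ→□φ is valid. Take Rxy and set V(φ)={w : xR²w}. Then □□φ at x, so □φ at x, so φ at y, i.e. ∃z(Rxz∧Rzy).
Conversely, on a frame with density the schema holds at every world under every valuation.
Frame condition: \forall x \forall y (Rxy \to \exists z (Rxz \wedge Rzy)).

Density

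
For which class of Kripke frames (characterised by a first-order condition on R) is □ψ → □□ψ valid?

Transitivity

Suppose □ψ→□□ψ is valid. Take Rxy, Ryz and set V(ψ)={w : Rxw}. Then □ψ at x, so □□ψ at x, so □ψ at y, so ψ at z, i.e. Rxz.
The converse is a direct semantic check.
So the correspondent is transitivity.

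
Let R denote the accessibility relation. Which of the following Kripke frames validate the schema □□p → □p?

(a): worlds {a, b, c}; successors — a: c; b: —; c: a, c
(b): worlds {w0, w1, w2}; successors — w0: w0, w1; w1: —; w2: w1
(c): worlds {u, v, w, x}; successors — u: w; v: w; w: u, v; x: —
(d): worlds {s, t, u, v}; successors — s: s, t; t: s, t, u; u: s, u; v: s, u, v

This is the axiom for density; its first-order frame correspondent is ∀x ∀y (Rxy → ∃z (Rxz ∧ Rzy)).
(a): holds.
(b): fails — Rw2w1 but no z with Rw2z and Rzw1.
(c): fails — Rwu but no z with Rwz and Rzu.
(d): holds.

(a), (d)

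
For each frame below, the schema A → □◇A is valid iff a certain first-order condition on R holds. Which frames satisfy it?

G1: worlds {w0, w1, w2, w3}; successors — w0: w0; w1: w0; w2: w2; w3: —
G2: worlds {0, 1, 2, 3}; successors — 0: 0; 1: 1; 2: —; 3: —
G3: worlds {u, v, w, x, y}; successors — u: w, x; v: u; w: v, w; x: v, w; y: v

Frame correspondent (Sahlqvist): ∀x ∀y (Rxy → Ryx) — i.e. symmetry.
G1: fails — Rw1w0 but not Rw0w1.
G2: satisfies the condition.
G3: fails — Rxw but not Rwx.

G2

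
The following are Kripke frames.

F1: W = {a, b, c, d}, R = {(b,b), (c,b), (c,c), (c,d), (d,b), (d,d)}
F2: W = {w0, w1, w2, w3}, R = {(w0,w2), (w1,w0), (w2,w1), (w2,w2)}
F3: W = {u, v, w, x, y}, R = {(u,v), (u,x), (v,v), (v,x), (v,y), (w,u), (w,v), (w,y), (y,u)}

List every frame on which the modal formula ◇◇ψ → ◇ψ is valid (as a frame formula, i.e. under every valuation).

F1

This is the axiom for transitivity; its first-order frame correspondent is ∀x ∀y ∀z (Rxy ∧ Ryz → Rxz).
F1: ✓.
F2: fails — Rw0w2 and Rw2w1 but not Rw0w1.
F3: fails — Ruv and Rvy but not Ruy.
Valid on: F1.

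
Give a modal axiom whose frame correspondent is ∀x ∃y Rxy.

The condition is seriality. The D schema □ψ → ◇ψ defines it.
Suppose □ψ→◇ψ is valid. At any x set V(ψ)=W. Then □ψ at x, so ◇ψ at x, so x has a successor.

□ψ → ◇ψ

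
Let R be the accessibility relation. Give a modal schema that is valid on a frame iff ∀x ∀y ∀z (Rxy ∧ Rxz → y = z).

A defining formula is ◇q → □q (the CD axiom).

◇q → □q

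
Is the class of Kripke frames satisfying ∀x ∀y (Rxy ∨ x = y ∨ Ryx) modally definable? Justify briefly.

If a class were modally definable it would be closed under disjoint unions (Goldblatt–Thomason).
Take 4 disjoint single-world reflexive frames: each is trivially connected, but their disjoint union has 4 worlds with no edge between distinct components, so it is not connected.
So no modal formula (or set of formulas) defines exactly the connected frames.

Not definable by any modal formula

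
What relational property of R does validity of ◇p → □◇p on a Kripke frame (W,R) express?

the Euclidean property

This schema is the 5 axiom.
It corresponds to the Euclidean property: ∀x ∀y ∀z (Rxy ∧ Rxz → Ryz).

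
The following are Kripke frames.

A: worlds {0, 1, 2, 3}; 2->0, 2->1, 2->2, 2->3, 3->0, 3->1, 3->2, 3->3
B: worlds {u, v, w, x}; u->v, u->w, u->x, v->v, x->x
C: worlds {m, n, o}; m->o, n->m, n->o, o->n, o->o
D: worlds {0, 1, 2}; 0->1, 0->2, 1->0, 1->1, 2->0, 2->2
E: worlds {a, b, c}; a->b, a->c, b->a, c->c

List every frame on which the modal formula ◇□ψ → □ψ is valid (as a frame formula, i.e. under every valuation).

none

This is the axiom for a generalized confluence (Geach) condition; its first-order frame correspondent is ∀x ∀y ∀z ((xRy ∧ xRz) → ∃w (yRw ∧ z = w)).
A: fails — 2R0, 2R0 but no w with 0Rw and 0=w.
B: fails — uRv, uRw but no t with vRt and w=t.
C: fails — nRm, nRm but no w with mRw and m=w.
D: fails — 0R1, 0R2 but no w with 1Rw and 2=w.
E: fails — aRb, aRb but no w with bRw and b=w.
Valid on no frame.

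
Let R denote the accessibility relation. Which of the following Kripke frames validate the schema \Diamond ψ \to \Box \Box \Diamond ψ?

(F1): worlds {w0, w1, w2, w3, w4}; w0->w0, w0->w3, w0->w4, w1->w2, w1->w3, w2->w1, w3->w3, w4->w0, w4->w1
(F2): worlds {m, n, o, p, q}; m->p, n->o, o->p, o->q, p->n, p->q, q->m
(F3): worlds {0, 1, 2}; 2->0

(F3)

Frame correspondent (Sahlqvist): \forall x \forall y \forall z ((xRy \wedge x R^2 z) \to \exists w (y = w \wedge zRw)) — i.e. a generalized confluence (Geach) condition.
(F1): fails — w0Rw0, w0R²w1 but no w with w0=w and w1Rw.
(F2): fails — mRp, mR²n but no w with p=w and nRw.
(F3): condition met.
Valid on: (F3).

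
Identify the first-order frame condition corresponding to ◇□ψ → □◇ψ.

convergence

Suppose ◇□ψ→□◇ψ is valid. Take Rxy, Rxz and set V(ψ)={w : Ryw}. Then □ψ at y so ◇□ψ at x, so □◇ψ at x, so ◇ψ at z, giving w with Rzw and Ryw.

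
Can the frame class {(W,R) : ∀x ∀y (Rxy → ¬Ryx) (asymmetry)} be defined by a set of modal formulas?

Not modally definable

Modal frame validity is preserved under surjective bounded morphisms.
The 5-cycle (worlds a,b,c,d,e with a→b→c→d→e→a) is asymmetric. Mapping every world to a single reflexive point • is a surjective bounded morphism, and the reflexive point is not asymmetric (R•• but asymmetry requires ¬R••).
Hence asymmetry is not modally definable.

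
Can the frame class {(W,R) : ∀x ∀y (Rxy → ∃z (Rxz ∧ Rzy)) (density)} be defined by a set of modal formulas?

Yes — defined by □□p → □p

The condition is density. A defining modal formula is □□p → □p.
Suppose □□p→□p is valid. Take Rxy and set V(p)={w : xR²w}. Then □□p at x, so □p at x, so p at y, i.e. ∃z(Rxz∧Rzy).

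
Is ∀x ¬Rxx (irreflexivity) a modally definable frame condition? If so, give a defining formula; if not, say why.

Not modally definable

Any modally definable frame class is closed under surjective bounded morphisms.
The 4-cycle (worlds s,t,u,v with s→t→u→v→s) is irreflexive, and the map sending every world to a single reflexive point • is a surjective bounded morphism (forth: every edge maps to (•,•); back: every world has a successor). So any modal formula valid on the 4-cycle is also valid on the reflexive point, which is not irreflexive.
So the class is not modally definable.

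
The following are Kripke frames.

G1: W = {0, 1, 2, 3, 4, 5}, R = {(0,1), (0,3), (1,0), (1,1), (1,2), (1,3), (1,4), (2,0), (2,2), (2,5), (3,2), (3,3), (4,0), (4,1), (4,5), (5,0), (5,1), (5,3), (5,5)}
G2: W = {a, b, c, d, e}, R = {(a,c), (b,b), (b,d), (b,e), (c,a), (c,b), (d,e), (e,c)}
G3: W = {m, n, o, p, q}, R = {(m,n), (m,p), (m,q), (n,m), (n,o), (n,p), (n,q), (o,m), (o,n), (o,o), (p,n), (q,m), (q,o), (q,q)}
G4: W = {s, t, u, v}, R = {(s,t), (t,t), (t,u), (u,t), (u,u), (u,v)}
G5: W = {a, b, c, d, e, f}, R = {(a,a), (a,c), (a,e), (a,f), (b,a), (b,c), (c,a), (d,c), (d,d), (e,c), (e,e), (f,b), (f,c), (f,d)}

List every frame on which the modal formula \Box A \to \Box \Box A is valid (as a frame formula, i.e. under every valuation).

This is the axiom for transitivity; its first-order frame correspondent is \forall x \forall y \forall z (Rxy \wedge Ryz \to Rxz).
G1: fails — R53 and R32 but not R52.
G2: fails — Rde and Rec but not Rdc.
G3: fails — Rom and Rmq but not Roq.
G4: fails — Rtu and Ruv but not Rtv.
G5: fails — Rdc and Rca but not Rda.
Valid on no frame.

none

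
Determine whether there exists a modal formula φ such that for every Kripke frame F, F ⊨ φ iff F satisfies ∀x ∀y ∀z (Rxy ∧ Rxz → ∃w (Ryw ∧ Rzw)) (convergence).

Yes: it is convergence, defined by the .2 schema ◇□q → □◇q.
Suppose ◇□q→□◇q is valid. Take Rxy, Rxz and set V(q)={w : Ryw}. Then □q at y so ◇□q at x, so □◇q at x, so ◇q at z, giving w with Rzw and Ryw.

Yes — defined by ◇□q → □◇q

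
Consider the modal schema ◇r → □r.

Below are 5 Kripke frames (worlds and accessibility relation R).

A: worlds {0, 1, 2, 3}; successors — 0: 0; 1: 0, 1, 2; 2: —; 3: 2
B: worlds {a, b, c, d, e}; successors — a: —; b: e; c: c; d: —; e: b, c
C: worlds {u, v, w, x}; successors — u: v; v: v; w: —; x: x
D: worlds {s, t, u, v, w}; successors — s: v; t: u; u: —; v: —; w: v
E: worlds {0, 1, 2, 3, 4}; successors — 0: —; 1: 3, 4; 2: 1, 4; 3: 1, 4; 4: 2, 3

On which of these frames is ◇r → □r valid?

Frame correspondent (Sahlqvist): ∀x ∀y ∀z (Rxy ∧ Rxz → y = z) — i.e. partial functionality.
A: fails — 1 sees both 0 and 1.
B: fails — e sees both b and c.
C: condition met.
D: condition met.
E: fails — 1 sees both 3 and 4.

C, D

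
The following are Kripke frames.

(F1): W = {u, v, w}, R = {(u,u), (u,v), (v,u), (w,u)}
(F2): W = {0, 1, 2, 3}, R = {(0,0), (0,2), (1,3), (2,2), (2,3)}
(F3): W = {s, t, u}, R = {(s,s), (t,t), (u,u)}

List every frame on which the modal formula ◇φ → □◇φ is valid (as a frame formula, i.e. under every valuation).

Frame correspondent (Sahlqvist): ∀x ∀y ∀z (Rxy ∧ Rxz → Ryz) — i.e. the Euclidean property.
(F1): fails — Ruv and Ruv but not Rvv.
(F2): fails — R02 and R00 but not R20.
(F3): satisfies the condition.

(F3)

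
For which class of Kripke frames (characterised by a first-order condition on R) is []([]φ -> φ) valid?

shift-reflexivity: forall x forall y (Rxy -> Ryy)

Suppose □(□φ→φ) is valid. Take Rxy and set V(φ)={w : Ryw}. Then at y, □φ holds; since □(□φ→φ) at x, □φ→φ at y, so φ at y, i.e. Ryy.
Conversely, on a frame with shift-reflexivity the schema holds at every world under every valuation.
So the correspondent is shift-reflexivity.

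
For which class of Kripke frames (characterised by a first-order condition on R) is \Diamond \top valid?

◇⊤ holds at w iff w has a successor, so frame-validity of ◇⊤ is exactly seriality. Equivalently via □ψ → ◇ψ:
Suppose □ψ→◇ψ is valid. At any x set V(ψ)=W. Then □ψ at x, so ◇ψ at x, so x has a successor.

Seriality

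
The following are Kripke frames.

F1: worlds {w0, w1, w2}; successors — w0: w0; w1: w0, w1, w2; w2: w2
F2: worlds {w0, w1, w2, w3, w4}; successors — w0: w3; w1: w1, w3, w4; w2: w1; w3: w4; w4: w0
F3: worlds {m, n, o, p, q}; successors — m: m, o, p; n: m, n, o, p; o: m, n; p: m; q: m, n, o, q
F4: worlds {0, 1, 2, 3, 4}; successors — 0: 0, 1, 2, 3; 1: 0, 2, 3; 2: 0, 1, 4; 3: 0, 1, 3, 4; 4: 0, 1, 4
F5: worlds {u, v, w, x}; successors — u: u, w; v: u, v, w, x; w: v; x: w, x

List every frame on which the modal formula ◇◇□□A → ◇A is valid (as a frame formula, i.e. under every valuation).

This is the axiom for a generalized confluence (Geach) condition; its first-order frame correspondent is ∀x ∀y (xR²y → ∃w (yR²w ∧ xRw)).
F1: condition met.
F2: fails — w1R²w3 but no w with w3R²w and w1Rw.
F3: condition met.
F4: condition met.
F5: condition met.
Valid on: F1, F3, F4, F5.

F1, F3, F4, F5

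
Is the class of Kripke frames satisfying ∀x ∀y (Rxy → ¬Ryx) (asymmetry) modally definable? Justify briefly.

No

If a class were modally definable it would be closed under surjective bounded morphisms (Goldblatt–Thomason).
The 3-cycle (worlds w0,w1,w2 with w0→w1→w2→w0) is asymmetric. Mapping every world to a single reflexive point • is a surjective bounded morphism, and the reflexive point is not asymmetric (R•• but asymmetry requires ¬R••).
So the class is not modally definable.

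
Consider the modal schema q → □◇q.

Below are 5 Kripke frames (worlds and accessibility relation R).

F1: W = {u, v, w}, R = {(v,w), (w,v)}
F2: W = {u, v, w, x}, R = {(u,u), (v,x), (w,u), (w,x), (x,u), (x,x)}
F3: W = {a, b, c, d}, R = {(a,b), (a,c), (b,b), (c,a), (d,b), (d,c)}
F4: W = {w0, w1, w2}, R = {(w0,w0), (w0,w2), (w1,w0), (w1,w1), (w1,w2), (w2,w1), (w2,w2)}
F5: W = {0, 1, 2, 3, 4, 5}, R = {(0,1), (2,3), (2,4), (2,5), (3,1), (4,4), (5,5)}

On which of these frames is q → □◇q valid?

F1

The schema corresponds to symmetry: ∀x ∀y (Rxy → Ryx).
F1: satisfies the condition.
F2: fails — Rwu but not Ruw.
F3: fails — Rdc but not Rcd.
F4: fails — Rw1w0 but not Rw0w1.
F5: fails — R31 but not R13.
Valid on: F1.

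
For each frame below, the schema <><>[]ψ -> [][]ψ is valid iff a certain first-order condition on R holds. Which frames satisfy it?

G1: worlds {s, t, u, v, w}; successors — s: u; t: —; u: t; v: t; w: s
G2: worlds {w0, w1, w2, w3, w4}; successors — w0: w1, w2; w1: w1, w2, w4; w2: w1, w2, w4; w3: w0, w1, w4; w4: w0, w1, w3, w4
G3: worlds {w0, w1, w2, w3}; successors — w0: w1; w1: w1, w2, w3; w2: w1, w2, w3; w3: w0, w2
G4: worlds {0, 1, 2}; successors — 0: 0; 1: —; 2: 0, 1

G4

The schema corresponds to a generalized confluence (Geach) condition: forall x forall y forall z ((x R^2 y & x R^2 z) -> exists w (yRw & z = w)).
G1: fails — sR²t, sR²t but no w* with tRw* and t=w*.
G2: fails — w0R²w4, w0R²w2 but no w with w4Rw and w2=w.
G3: fails — w0R²w3, w0R²w1 but no w with w3Rw and w1=w.
G4: satisfies the condition.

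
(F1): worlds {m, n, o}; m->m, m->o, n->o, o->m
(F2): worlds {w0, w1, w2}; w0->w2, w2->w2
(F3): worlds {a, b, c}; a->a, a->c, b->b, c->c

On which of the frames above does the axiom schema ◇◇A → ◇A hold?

The schema corresponds to transitivity: ∀x ∀y ∀z (Rxy ∧ Ryz → Rxz).
(F1): fails — Rno and Rom but not Rnm.
(F2): holds.
(F3): holds.
Valid on: (F2), (F3).

(F2), (F3)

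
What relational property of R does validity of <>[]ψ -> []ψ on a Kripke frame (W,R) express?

the Euclidean property: forall x forall y forall z (Rxy & Rxz -> Ryz)

Replacing ψ by ¬ψ and contraposing gives the equivalent schema ◇ψ → □◇ψ.
Suppose ◇ψ→□◇ψ is valid. Take Rxy, Rxz and set V(ψ)={y}. Then ◇ψ at x, so □◇ψ at x, so ◇ψ at z, so some w with Rzw has ψ; w=y, i.e. Rzy. By symmetry of the argument, Ryz.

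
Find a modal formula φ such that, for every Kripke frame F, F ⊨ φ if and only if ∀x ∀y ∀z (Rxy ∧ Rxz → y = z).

◇ψ → □ψ

A defining formula is ◇ψ → □ψ (the CD axiom).
Suppose ◇ψ→□ψ is valid. Take Rxy, Rxz and set V(ψ)={y}. Then ◇ψ at x, so □ψ at x, so ψ at z, i.e. z=y.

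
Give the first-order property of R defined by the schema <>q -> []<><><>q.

This is a Sahlqvist (Geach-type) schema ◇^1□^0q → □^1◇^3q.
Minimal-valuation argument: fix x; take any y with xR^1y and any z with xR^1z. Set V(q) to the set of worlds R-reachable from y in exactly 0 steps. Then □^0q holds at y, so the antecedent holds at x; validity forces ◇^3q at z, giving a w with zR^3w and yR^0w.
First-order correspondent: forall x forall y forall z ((xRy & xRz) -> exists w (y = w & z R^3 w)).

forall x forall y forall z ((xRy & xRz) -> exists w (y = w & z R^3 w))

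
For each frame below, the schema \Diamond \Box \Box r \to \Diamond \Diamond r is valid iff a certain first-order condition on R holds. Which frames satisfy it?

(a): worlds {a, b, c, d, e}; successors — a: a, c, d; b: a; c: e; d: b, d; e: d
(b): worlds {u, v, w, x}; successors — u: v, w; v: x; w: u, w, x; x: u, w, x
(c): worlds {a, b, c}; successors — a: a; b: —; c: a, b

This is the axiom for a generalized confluence (Geach) condition; its first-order frame correspondent is \forall x \forall y (xRy \to \exists w (y R^2 w \wedge x R^2 w)).
(a): holds.
(b): holds.
(c): fails — cRb but no w with bR²w and cR²w.
Valid on: (a), (b).

(a), (b)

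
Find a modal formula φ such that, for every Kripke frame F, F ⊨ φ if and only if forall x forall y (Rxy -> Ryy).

A defining formula is □(□s → s) (the T□ axiom).
Suppose □(□s→s) is valid. Take Rxy and set V(s)={w : Ryw}. Then at y, □s holds; since □(□s→s) at x, □s→s at y, so s at y, i.e. Ryy.

□(□s → s)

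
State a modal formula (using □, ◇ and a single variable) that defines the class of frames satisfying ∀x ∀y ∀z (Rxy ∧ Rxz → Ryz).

◇p → □◇p

This is the Euclidean property; the standard corresponding axiom is 5: ◇p → □◇p.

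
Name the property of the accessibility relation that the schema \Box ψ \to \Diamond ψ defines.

Seriality

This schema is the D axiom.
It corresponds to seriality: \forall x \exists y Rxy.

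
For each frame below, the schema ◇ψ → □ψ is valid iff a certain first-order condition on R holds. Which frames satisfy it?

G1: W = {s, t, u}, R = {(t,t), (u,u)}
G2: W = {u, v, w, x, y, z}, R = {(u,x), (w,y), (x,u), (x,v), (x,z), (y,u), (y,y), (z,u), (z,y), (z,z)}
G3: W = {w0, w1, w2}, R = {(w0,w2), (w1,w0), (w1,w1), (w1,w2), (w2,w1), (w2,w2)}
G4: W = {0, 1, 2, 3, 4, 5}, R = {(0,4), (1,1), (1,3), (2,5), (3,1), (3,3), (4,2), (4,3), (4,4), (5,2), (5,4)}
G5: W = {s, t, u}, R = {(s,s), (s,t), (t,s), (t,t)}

Frame correspondent (Sahlqvist): ∀x ∀y ∀z (Rxy ∧ Rxz → y = z) — i.e. partial functionality.
G1: condition met.
G2: fails — x sees both u and v.
G3: fails — w1 sees both w0 and w1.
G4: fails — 1 sees both 1 and 3.
G5: fails — s sees both s and t.
Valid on: G1.

G1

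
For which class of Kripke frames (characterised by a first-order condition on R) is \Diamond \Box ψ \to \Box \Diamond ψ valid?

This is the .2 axiom.
Its frame correspondent is convergence — \forall x \forall y \forall z (Rxy \wedge Rxz \to \exists w (Ryw \wedge Rzw)).

Convergence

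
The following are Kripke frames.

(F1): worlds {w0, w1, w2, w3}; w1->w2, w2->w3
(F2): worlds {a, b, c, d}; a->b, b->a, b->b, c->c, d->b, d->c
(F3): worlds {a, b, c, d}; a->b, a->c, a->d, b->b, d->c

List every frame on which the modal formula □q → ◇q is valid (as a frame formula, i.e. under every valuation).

(F2)

Frame correspondent (Sahlqvist): ∀x ∃y Rxy — i.e. seriality.
(F1): fails — world w0 has no successor.
(F2): ✓.
(F3): fails — world c has no successor.
Valid on: (F2).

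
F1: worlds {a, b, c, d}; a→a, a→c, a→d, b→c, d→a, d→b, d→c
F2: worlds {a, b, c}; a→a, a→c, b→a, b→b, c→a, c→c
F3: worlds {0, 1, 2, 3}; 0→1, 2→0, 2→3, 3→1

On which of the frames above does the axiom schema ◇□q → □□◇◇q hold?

F2

This is the axiom for a generalized confluence (Geach) condition; its first-order frame correspondent is ∀x ∀y ∀z ((xRy ∧ xR²z) → ∃w (yRw ∧ zR²w)).
F1: fails — aRa, aR²b but no w with aRw and bR²w.
F2: holds.
F3: fails — 2R0, 2R²1 but no w with 0Rw and 1R²w.
Valid on: F2.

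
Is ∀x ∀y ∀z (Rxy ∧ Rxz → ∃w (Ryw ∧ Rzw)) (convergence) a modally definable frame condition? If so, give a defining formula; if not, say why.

The condition is convergence. A defining modal formula is ◇□q → □◇q.

Definable; ◇□q → □◇q defines it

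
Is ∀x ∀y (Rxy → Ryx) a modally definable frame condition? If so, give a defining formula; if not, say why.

Yes — defined by q → □◇q

This is a Sahlqvist condition; the B axiom q → □◇q defines it.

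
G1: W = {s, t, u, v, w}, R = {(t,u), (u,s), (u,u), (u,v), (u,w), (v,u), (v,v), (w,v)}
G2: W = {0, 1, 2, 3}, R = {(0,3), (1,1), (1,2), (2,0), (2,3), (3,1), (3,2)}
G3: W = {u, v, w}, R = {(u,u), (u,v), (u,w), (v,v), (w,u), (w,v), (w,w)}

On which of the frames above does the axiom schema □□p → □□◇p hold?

G3

This is the axiom for a generalized confluence (Geach) condition; its first-order frame correspondent is ∀x ∀z (xR²z → ∃w (xR²w ∧ zRw)).
G1: fails — tR²s but no w* with tR²w* and sRw*.
G2: fails — 0R²2 but no w with 0R²w and 2Rw.
G3: condition met.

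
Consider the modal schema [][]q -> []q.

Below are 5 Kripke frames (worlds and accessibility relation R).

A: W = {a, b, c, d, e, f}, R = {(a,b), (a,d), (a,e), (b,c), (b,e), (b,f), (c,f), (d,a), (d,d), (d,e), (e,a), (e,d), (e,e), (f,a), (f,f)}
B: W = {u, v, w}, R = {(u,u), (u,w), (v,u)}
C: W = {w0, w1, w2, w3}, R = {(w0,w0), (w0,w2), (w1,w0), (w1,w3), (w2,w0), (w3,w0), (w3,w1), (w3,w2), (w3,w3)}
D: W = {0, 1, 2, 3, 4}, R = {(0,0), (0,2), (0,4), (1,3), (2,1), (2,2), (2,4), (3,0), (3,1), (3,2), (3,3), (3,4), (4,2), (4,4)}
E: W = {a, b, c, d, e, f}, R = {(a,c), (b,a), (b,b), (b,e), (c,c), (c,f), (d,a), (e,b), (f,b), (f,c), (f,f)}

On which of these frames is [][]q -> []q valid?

The schema corresponds to density: forall x forall y (Rxy -> exists z (Rxz & Rzy)).
A: fails — Rbc but no z with Rbz and Rzc.
B: condition met.
C: condition met.
D: condition met.
E: fails — Rda but no z with Rdz and Rza.

B, C, D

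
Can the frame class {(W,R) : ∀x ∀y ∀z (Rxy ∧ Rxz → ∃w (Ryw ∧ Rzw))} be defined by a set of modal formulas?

This is a Sahlqvist condition; the .2 axiom ◇□r → □◇r defines it.
Suppose ◇□r→□◇r is valid. Take Rxy, Rxz and set V(r)={w : Ryw}. Then □r at y so ◇□r at x, so □◇r at x, so ◇r at z, giving w with Rzw and Ryw.

Definable; ◇□r → □◇r defines it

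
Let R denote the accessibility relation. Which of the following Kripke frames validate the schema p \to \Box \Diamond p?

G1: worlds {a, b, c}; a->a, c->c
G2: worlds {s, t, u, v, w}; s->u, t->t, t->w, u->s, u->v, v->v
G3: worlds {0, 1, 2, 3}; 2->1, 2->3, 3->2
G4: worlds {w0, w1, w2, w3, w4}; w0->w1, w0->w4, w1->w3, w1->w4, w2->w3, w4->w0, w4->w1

The schema corresponds to symmetry: \forall x \forall y (Rxy \to Ryx).
G1: condition met.
G2: fails — Ruv but not Rvu.
G3: fails — R21 but not R12.
G4: fails — Rw1w3 but not Rw3w1.
Valid on: G1.

G1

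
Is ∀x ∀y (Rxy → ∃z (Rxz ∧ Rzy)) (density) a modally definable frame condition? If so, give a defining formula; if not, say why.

Yes: it is density, defined by the C4 schema □□q → □q.
Suppose □□q→□q is valid. Take Rxy and set V(q)={w : xR²w}. Then □□q at x, so □q at x, so q at y, i.e. ∃z(Rxz∧Rzy).

Definable; □□q → □q defines it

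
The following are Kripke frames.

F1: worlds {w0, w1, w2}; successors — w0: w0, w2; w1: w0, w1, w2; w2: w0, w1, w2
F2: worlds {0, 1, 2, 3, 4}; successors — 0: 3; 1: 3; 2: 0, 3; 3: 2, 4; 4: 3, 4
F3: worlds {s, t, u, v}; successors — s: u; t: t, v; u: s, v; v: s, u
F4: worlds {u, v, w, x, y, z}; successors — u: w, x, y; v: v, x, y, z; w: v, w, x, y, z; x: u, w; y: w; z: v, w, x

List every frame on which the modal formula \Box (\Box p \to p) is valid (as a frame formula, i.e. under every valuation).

F1

Frame correspondent (Sahlqvist): \forall x \forall y (Rxy \to Ryy) — i.e. shift-reflexivity.
F1: ✓.
F2: fails — R32 but not R22.
F3: fails — Ruv but not Rvv.
F4: fails — Rvz but not Rzz.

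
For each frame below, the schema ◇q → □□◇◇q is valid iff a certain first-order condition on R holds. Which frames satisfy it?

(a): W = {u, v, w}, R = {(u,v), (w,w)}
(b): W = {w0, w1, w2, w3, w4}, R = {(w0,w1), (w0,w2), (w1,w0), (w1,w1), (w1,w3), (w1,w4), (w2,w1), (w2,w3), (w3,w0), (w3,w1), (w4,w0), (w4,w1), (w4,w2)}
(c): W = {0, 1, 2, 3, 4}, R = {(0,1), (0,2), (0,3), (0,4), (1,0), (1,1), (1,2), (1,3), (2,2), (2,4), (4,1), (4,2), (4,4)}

(a)

The schema corresponds to a generalized confluence (Geach) condition: ∀x ∀y ∀z ((xRy ∧ xR²z) → ∃w (y = w ∧ zR²w)).
(a): ✓.
(b): fails — w0Rw2, w0R²w0 but no w with w2=w and w0R²w.
(c): fails — 0R1, 0R²3 but no w with 1=w and 3R²w.
Valid on: (a).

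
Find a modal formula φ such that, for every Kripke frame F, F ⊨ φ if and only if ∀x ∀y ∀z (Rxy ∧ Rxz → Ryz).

◇ψ → □◇ψ

This is the Euclidean property; the standard corresponding axiom is 5: ◇ψ → □◇ψ.
Suppose ◇ψ→□◇ψ is valid. Take Rxy, Rxz and set V(ψ)={y}. Then ◇ψ at x, so □◇ψ at x, so ◇ψ at z, so some w with Rzw has ψ; w=y, i.e. Rzy. By symmetry of the argument, Ryz.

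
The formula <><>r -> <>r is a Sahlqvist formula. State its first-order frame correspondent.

Transitivity

This schema is equivalent to the 4 axiom □r → □□r.
Its frame correspondent is transitivity — forall x forall y forall z (Rxy & Ryz -> Rxz).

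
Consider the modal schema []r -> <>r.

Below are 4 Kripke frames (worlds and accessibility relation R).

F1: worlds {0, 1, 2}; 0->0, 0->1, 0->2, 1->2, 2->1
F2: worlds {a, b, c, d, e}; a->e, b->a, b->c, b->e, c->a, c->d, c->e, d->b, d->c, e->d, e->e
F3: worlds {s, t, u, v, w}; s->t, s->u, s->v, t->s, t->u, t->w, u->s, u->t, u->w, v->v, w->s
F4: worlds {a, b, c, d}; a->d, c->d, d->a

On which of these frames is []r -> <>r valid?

This is the axiom for seriality; its first-order frame correspondent is forall x exists y Rxy.
F1: ✓.
F2: ✓.
F3: ✓.
F4: fails — world b has no successor.
Valid on: F1, F2, F3.

F1, F2, F3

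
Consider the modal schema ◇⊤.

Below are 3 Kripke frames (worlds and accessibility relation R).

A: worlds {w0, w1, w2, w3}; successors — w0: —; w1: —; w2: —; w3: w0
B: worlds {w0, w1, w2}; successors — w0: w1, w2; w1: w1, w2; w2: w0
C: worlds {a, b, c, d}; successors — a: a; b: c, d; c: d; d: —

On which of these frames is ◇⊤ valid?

B

Frame correspondent (Sahlqvist): ∀x ∃y Rxy — i.e. seriality.
A: fails — world w0 has no successor.
B: holds.
C: fails — world d has no successor.
Valid on: B.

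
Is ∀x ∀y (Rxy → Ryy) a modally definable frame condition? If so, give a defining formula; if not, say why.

This is a Sahlqvist condition; the T□ axiom □(□p → p) defines it.

Definable; □(□p → p) defines it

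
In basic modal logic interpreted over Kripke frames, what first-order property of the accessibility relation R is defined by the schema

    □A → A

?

Suppose □A→A is valid. At any x set V(A)={w : Rxw}. Then □A holds at x, so A holds at x, i.e. Rxx.
Conversely, any frame satisfying ∀x Rxx validates the schema.
So the correspondent is reflexivity.

reflexivity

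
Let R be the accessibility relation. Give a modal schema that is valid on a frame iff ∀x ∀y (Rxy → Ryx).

p → □◇p

The condition is symmetry. The B schema p → □◇p defines it.
Suppose p→□◇p is valid. Take Rxy and set V(p)={x}. Then p at x, so □◇p at x, so ◇p at y, so some z with Ryz has p; z=x, i.e. Ryx.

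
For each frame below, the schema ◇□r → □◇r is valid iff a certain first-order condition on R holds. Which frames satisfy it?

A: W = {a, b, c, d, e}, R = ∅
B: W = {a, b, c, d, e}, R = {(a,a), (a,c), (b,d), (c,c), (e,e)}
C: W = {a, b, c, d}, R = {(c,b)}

A

Frame correspondent (Sahlqvist): ∀x ∀y ∀z (Rxy ∧ Rxz → ∃w (Ryw ∧ Rzw)) — i.e. convergence.
A: holds.
B: fails — Rbd and Rbd but d and d have no common successor.
C: fails — Rcb and Rcb but b and b have no common successor.
Valid on: A.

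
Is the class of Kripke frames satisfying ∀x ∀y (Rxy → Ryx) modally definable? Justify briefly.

Yes, by p → □◇p

The condition is symmetry. A defining modal formula is p → □◇p.
Suppose p→□◇p is valid. Take Rxy and set V(p)={x}. Then p at x, so □◇p at x, so ◇p at y, so some z with Ryz has p; z=x, i.e. Ryx.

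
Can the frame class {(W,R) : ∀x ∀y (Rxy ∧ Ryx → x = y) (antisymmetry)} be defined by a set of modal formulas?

Not modally definable

Modal frame validity is preserved under surjective bounded morphisms.
The 6-cycle (worlds a,b,c,d,e,f with a→b→c→d→e→f→a) is antisymmetric. Sending even-indexed worlds to • and odd-indexed worlds to ∘ is a surjective bounded morphism onto the two-world frame with •↔∘, which is not antisymmetric.
So no modal formula (or set of formulas) defines exactly the antisymmetric frames.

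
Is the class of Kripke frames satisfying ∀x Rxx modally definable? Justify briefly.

The condition is reflexivity. A defining modal formula is □r → r.
Suppose □r→r is valid. At any x set V(r)={w : Rxw}. Then □r holds at x, so r holds at x, i.e. Rxx.

Yes, by □r → r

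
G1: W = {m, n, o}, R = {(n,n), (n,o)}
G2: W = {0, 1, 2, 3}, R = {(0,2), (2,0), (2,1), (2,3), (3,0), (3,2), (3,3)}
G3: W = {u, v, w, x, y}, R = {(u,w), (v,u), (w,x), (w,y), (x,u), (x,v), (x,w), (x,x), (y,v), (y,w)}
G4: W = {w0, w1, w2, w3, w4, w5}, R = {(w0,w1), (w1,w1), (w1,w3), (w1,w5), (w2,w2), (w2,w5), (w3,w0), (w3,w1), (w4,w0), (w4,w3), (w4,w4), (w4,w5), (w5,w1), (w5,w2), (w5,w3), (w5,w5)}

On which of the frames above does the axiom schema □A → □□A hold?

This is the axiom for transitivity; its first-order frame correspondent is ∀x ∀y ∀z (Rxy ∧ Ryz → Rxz).
G1: satisfies the condition.
G2: fails — R32 and R21 but not R31.
G3: fails — Rxw and Rwy but not Rxy.
G4: fails — Rw1w5 and Rw5w2 but not Rw1w2.
Valid on: G1.

G1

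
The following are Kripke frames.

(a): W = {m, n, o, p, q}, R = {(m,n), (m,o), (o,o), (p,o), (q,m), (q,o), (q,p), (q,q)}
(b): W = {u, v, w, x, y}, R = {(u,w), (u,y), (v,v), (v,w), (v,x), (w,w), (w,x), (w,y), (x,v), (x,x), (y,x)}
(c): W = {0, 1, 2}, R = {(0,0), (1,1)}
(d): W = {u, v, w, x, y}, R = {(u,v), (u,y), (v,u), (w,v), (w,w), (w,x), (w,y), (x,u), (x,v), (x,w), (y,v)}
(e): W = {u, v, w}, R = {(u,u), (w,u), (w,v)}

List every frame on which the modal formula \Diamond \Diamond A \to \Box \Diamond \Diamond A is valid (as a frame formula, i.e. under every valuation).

Frame correspondent (Sahlqvist): \forall x \forall y \forall z ((x R^2 y \wedge xRz) \to \exists w (y = w \wedge z R^2 w)) — i.e. a generalized confluence (Geach) condition.
(a): fails — mR²o, mRn but no w with o=w and nR²w.
(b): fails — uR²w, uRy but no t with w=t and yR²t.
(c): ✓.
(d): fails — uR²u, uRv but no t with u=t and vR²t.
(e): fails — wR²u, wRv but no t with u=t and vR²t.
Valid on: (c).

(c)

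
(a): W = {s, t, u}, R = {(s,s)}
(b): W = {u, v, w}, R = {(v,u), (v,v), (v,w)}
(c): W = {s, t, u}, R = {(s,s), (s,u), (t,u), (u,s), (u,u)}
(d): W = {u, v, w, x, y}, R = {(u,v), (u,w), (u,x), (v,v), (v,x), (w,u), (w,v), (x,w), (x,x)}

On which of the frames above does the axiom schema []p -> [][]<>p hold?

The schema corresponds to a generalized confluence (Geach) condition: forall x forall z (x R^2 z -> exists w (xRw & zRw)).
(a): holds.
(b): fails — vR²u but no t with vRt and uRt.
(c): holds.
(d): fails — wR²x but no t with wRt and xRt.

(a), (c)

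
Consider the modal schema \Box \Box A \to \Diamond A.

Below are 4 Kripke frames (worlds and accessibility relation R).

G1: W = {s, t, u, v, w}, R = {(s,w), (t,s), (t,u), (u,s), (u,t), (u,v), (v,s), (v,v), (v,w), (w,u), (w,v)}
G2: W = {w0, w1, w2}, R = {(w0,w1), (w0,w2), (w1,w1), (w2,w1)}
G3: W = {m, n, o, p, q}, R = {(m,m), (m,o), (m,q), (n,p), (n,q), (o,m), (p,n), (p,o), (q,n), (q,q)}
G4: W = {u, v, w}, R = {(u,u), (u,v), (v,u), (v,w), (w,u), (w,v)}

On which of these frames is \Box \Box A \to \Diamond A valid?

G2, G4

The schema corresponds to a generalized confluence (Geach) condition: \forall x \exists w (x R^2 w \wedge xRw).
G1: fails — at s but no w* with sR²w* and sRw*.
G2: ✓.
G3: fails — at p but no w with pR²w and pRw.
G4: ✓.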